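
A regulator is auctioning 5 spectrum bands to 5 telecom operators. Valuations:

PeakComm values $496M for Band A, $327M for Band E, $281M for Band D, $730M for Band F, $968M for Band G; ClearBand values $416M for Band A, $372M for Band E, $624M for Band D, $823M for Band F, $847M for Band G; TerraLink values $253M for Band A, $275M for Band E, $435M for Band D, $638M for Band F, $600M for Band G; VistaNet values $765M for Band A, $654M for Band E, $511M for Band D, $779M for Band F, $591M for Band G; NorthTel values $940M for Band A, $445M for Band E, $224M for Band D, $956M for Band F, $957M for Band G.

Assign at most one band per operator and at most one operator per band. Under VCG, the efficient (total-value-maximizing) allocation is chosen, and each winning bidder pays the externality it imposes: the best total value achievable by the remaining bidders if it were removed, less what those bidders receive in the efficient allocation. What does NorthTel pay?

Efficient allocation: PeakComm→Band G ($968M), ClearBand→Band D ($624M), TerraLink→Band F ($638M), VistaNet→Band E ($654M), NorthTel→Band A ($940M); total welfare W = $3824M.
NorthTel receives Band A at value $940M, so the others get W − 940 = $2884M.
Without NorthTel: best allocation of the remaining 4 bidders over all 5 bands is PeakComm→Band G ($968M), ClearBand→Band D ($624M), TerraLink→Band F ($638M), VistaNet→Band A ($765M), total $2995M.
VCG payment = (others' best without NorthTel) − (others' welfare with NorthTel) = 2995 − 2884 = $111M.

NorthTel pays $111M.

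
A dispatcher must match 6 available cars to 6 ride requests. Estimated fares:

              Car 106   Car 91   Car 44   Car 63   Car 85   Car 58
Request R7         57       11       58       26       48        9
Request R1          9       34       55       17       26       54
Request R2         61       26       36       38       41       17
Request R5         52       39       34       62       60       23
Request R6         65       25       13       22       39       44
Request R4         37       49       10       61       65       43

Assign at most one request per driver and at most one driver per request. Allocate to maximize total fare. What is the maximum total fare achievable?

This is the linear assignment problem.
Optimal: Car 106→Request R6 ($65), Car 91→Request R2 ($26), Car 44→Request R7 ($58), Car 63→Request R5 ($62), Car 85→Request R4 ($65), Car 58→Request R1 ($54) — total 65+26+58+62+65+54 = $330.
Row-greedy (each driver in turn takes its best remaining request) gives $329, worse by 1.

Maximum total: $330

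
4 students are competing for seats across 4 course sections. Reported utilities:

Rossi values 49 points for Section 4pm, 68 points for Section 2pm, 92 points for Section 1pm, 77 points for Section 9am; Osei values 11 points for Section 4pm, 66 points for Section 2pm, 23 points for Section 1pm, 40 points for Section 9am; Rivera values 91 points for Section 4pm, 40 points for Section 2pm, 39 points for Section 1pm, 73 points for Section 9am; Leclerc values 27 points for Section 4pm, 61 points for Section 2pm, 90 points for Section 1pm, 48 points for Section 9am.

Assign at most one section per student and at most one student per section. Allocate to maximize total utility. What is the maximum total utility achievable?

Max total: 324 points

Optimal: Rossi→Section 9am (77 points), Osei→Section 2pm (66 points), Rivera→Section 4pm (91 points), Leclerc→Section 1pm (90 points) — total 77+66+91+90 = 324 points.
Max-entry greedy (repeatedly take the single best remaining cell) gives 297 points, worse by 27.
Next-best assignment: Rossi→Section 1pm, Osei→Section 2pm, Rivera→Section 4pm, Leclerc→Section 9am = 297 points.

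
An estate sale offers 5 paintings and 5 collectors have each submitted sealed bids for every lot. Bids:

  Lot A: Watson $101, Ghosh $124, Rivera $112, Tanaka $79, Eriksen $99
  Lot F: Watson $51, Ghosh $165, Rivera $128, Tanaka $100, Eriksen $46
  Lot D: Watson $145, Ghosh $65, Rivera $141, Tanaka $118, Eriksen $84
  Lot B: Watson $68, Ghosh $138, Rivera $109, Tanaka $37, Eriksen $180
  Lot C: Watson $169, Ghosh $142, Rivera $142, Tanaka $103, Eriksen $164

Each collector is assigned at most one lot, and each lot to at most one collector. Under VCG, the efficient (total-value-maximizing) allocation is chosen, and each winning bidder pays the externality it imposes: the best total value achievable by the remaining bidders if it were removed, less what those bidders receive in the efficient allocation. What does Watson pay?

Watson pays $30.

Efficient allocation: Watson→Lot C ($169), Ghosh→Lot F ($165), Rivera→Lot A ($112), Tanaka→Lot D ($118), Eriksen→Lot B ($180); total welfare W = $744.
Watson receives Lot C at value $169, so the others get W − 169 = $575.
Without Watson: best allocation of the remaining 4 bidders over all 5 lots is Ghosh→Lot F ($165), Rivera→Lot C ($142), Tanaka→Lot D ($118), Eriksen→Lot B ($180), total $605.
VCG payment = (others' best without Watson) − (others' welfare with Watson) = 605 − 575 = $30.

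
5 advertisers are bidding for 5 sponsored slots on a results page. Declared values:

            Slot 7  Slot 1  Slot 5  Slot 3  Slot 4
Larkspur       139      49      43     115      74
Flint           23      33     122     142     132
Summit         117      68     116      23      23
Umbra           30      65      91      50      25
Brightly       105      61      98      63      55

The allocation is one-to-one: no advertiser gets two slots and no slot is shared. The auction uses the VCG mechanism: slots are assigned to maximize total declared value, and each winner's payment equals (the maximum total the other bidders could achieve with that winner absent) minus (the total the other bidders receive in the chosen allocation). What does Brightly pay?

Brightly pays $34.

Efficient allocation: Larkspur→Slot 3 ($115), Flint→Slot 4 ($132), Summit→Slot 5 ($116), Umbra→Slot 1 ($65), Brightly→Slot 7 ($105); total welfare W = $533.
Brightly receives Slot 7 at value $105, so the others get W − 105 = $428.
Without Brightly: best allocation of the remaining 4 bidders over all 5 slots is Larkspur→Slot 7 ($139), Flint→Slot 3 ($142), Summit→Slot 5 ($116), Umbra→Slot 1 ($65), total $462.
VCG payment = (others' best without Brightly) − (others' welfare with Brightly) = 462 − 428 = $34.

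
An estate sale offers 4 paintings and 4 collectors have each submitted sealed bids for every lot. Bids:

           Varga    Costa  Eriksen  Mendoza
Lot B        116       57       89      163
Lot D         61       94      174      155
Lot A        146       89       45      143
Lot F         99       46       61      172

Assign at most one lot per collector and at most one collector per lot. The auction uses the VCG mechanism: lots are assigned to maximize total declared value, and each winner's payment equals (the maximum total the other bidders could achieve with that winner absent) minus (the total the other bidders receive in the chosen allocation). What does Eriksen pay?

Eriksen pays $35.

Efficient allocation: Varga→Lot B ($116), Costa→Lot A ($89), Eriksen→Lot D ($174), Mendoza→Lot F ($172); total welfare W = $551.
Eriksen receives Lot D at value $174, so the others get W − 174 = $377.
Without Eriksen: best allocation of the remaining 3 bidders over all 4 lots is Varga→Lot A ($146), Costa→Lot D ($94), Mendoza→Lot F ($172), total $412.
VCG payment = (others' best without Eriksen) − (others' welfare with Eriksen) = 412 − 377 = $35.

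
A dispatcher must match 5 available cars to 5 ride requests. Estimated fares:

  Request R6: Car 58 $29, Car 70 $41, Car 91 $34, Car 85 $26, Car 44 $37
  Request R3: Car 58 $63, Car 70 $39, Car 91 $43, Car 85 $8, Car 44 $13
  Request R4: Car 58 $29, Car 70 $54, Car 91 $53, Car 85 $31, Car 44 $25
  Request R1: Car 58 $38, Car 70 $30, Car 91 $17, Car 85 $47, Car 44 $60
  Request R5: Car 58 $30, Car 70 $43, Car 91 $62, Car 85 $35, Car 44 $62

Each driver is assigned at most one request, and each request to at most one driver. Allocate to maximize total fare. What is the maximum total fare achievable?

Optimal: Car 58→Request R3 ($63), Car 70→Request R6 ($41), Car 91→Request R4 ($53), Car 85→Request R1 ($47), Car 44→Request R5 ($62) — total 63+41+53+47+62 = $266.
Row-greedy (each driver in turn takes its best remaining request) gives $263, worse by 3.
Checked against all permutations: $266 is optimal.

Max total: $266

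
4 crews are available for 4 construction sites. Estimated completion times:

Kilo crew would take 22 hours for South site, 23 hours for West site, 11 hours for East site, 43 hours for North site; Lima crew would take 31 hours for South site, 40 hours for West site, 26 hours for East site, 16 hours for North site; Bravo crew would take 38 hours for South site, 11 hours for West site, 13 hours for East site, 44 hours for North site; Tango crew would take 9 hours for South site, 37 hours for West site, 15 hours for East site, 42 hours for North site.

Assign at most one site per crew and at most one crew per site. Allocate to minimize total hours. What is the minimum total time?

Optimal: Kilo crew→East site (11 hours), Lima crew→North site (16 hours), Bravo crew→West site (11 hours), Tango crew→South site (9 hours) — total 11+16+11+9 = 47 hours.
Every other assignment is strictly worse.

Min total: 47 hours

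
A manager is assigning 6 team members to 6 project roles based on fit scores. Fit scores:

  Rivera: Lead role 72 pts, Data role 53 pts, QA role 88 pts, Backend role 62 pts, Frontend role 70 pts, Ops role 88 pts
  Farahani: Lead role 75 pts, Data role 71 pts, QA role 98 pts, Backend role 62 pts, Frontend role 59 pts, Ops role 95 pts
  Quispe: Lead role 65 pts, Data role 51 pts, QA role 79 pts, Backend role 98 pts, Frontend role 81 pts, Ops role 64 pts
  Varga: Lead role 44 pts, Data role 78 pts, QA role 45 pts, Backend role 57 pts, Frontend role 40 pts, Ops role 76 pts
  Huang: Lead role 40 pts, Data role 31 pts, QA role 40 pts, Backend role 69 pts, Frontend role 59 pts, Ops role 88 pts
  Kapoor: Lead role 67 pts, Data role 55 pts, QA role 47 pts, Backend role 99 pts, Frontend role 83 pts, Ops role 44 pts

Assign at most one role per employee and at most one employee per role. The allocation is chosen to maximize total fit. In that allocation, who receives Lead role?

Rivera receives Lead role.

This is the linear assignment problem.
Optimal: Rivera→Lead role (72 pts), Farahani→QA role (98 pts), Quispe→Backend role (98 pts), Varga→Data role (78 pts), Huang→Ops role (88 pts), Kapoor→Frontend role (83 pts) — total 72+98+98+78+88+83 = 517 pts.
Swapping Farahani↔Huang (Farahani→Ops role 95 pts, Huang→QA role 40 pts) loses 51.
No other one-to-one assignment exceeds 517 pts.
Rivera's own top role is QA role (88 pts), but forcing Rivera→QA role and reassigning the rest optimally gives only 510 pts — worse by 7.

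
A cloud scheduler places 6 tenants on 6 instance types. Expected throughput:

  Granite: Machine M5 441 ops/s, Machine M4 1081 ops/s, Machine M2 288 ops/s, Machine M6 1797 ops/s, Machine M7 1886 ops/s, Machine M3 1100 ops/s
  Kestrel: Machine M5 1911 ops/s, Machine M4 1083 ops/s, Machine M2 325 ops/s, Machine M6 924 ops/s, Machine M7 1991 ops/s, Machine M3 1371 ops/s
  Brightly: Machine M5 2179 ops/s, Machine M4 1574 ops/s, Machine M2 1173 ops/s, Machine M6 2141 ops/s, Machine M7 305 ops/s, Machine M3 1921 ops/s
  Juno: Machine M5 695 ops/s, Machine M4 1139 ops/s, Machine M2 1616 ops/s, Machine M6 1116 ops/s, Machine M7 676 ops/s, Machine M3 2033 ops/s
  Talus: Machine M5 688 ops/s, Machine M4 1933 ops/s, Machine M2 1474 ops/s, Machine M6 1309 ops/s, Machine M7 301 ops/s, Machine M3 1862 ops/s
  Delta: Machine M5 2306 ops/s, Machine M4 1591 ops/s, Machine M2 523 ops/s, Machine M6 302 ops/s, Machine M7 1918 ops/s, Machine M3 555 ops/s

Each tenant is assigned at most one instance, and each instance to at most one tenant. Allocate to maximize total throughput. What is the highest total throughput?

Optimal: Granite→Machine M6 (1797 ops/s), Kestrel→Machine M7 (1991 ops/s), Brightly→Machine M3 (1921 ops/s), Juno→Machine M2 (1616 ops/s), Talus→Machine M4 (1933 ops/s), Delta→Machine M5 (2306 ops/s) — total 1797+1991+1921+1616+1933+2306 = 11564 ops/s.
Column-greedy (each instance in turn goes to its best remaining tenant) gives 11087 ops/s, worse by 477.

Maximum total: 11564 ops/s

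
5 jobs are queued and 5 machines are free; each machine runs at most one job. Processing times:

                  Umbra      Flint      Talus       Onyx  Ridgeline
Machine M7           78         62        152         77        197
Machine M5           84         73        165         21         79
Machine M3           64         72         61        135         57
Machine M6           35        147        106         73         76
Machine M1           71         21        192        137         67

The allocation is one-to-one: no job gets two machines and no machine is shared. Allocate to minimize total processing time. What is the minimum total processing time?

This is the linear assignment problem.
Optimal: Umbra→Machine M6 (35 min), Flint→Machine M7 (62 min), Talus→Machine M3 (61 min), Onyx→Machine M5 (21 min), Ridgeline→Machine M1 (67 min) — total 35+62+61+21+67 = 246 min.
Min-entry greedy (repeatedly take the single cheapest remaining cell) gives 286 min, worse by 40.

Minimum total: 246 min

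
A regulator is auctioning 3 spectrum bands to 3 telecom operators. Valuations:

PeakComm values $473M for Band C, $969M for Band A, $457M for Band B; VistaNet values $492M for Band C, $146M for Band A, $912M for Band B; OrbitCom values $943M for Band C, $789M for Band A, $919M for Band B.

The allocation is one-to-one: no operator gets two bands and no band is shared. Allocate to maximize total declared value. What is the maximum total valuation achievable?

Max total: $2824M

This is a one-to-one assignment (maximum-weight bipartite matching).
Optimal: PeakComm→Band A ($969M), VistaNet→Band B ($912M), OrbitCom→Band C ($943M) — total 969+912+943 = $2824M.
Next-best assignment: PeakComm→Band A, VistaNet→Band C, OrbitCom→Band B = $2380M.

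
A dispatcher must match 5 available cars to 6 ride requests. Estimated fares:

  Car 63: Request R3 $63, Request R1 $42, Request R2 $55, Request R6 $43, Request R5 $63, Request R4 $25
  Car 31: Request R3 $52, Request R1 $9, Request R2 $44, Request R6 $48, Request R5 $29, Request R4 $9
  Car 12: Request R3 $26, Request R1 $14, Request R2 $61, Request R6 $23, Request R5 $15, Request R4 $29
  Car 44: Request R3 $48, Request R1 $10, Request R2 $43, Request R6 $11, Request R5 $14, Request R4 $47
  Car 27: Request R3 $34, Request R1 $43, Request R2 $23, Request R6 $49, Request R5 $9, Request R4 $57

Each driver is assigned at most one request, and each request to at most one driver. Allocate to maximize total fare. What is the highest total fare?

Max total: $277

Optimal: Car 63→Request R5 ($63), Car 31→Request R6 ($48), Car 12→Request R2 ($61), Car 44→Request R3 ($48), Car 27→Request R4 ($57) — total 63+48+61+48+57 = $277.
Row-greedy (each driver in turn takes its best remaining request) gives $262, worse by 15.
Next-best assignment: Car 63→Request R5, Car 31→Request R3, Car 12→Request R2, Car 44→Request R4, Car 27→Request R6 = $272.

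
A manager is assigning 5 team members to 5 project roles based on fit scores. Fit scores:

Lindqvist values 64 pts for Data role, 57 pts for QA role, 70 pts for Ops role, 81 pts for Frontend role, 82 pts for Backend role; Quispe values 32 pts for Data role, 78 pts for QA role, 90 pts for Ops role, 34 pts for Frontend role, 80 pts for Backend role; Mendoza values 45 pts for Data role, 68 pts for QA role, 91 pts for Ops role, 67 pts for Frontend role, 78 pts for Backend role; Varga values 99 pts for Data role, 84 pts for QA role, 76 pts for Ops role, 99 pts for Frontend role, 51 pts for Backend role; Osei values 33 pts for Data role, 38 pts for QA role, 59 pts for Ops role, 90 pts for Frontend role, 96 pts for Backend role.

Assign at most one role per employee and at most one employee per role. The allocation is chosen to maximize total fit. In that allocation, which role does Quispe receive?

Quispe receives QA role.

Treat this as an assignment problem: match each employee to one role.
Optimal: Lindqvist→Frontend role (81 pts), Quispe→QA role (78 pts), Mendoza→Ops role (91 pts), Varga→Data role (99 pts), Osei→Backend role (96 pts) — total 81+78+91+99+96 = 445 pts.
Column-greedy (each role in turn goes to its best remaining employee) gives 440 pts, worse by 5.
Next-best assignment: Lindqvist→Backend role, Quispe→QA role, Mendoza→Ops role, Varga→Data role, Osei→Frontend role = 440 pts.
Quispe's own top role is Ops role (90 pts), but forcing Quispe→Ops role and reassigning the rest optimally gives only 434 pts — worse by 11.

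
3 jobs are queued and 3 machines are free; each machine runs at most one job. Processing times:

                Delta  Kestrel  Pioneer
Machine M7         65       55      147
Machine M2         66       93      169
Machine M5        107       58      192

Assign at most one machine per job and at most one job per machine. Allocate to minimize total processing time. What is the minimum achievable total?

Min total: 271 min

This is the linear assignment problem.
Optimal: Delta→Machine M2 (66 min), Kestrel→Machine M5 (58 min), Pioneer→Machine M7 (147 min) — total 66+58+147 = 271 min.
Row-greedy (each job in turn takes its cheapest remaining machine) gives 292 min, worse by 21.
Next-best assignment: Delta→Machine M7, Kestrel→Machine M5, Pioneer→Machine M2 = 292 min.
Every other assignment is strictly worse.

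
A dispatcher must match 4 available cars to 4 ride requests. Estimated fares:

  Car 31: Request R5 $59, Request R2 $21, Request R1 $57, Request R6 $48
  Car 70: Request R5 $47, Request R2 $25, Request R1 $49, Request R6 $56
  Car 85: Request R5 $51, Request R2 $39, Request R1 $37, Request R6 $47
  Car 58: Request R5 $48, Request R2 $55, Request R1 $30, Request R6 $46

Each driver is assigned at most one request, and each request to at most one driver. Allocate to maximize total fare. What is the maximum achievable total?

Maximum total: $219

Optimal: Car 31→Request R1 ($57), Car 70→Request R6 ($56), Car 85→Request R5 ($51), Car 58→Request R2 ($55) — total 57+56+51+55 = $219.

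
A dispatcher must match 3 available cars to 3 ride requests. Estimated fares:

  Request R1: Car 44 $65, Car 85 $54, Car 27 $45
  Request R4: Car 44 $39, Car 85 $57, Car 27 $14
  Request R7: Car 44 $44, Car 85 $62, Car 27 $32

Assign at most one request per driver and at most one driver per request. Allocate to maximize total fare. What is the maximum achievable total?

Max total: $154

Optimal: Car 44→Request R1 ($65), Car 85→Request R4 ($57), Car 27→Request R7 ($32) — total 65+57+32 = $154.
Row-greedy (each driver in turn takes its best remaining request) gives $141, worse by 13.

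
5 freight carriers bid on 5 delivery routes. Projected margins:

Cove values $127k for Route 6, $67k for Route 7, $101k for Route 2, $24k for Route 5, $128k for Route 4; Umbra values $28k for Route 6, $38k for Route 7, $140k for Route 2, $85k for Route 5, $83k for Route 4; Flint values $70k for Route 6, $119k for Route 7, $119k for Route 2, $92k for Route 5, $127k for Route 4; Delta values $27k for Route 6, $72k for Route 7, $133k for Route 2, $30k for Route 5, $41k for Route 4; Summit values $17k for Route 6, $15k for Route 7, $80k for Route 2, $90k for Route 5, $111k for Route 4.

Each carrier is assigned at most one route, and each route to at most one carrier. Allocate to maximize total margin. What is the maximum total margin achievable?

Optimal: Cove→Route 6 ($127k), Umbra→Route 5 ($85k), Flint→Route 7 ($119k), Delta→Route 2 ($133k), Summit→Route 4 ($111k) — total 127+85+119+133+111 = $575k.
Row-greedy (each carrier in turn takes its best remaining route) gives $434k, worse by 141.
Next-best assignment: Cove→Route 6, Umbra→Route 2, Flint→Route 4, Delta→Route 7, Summit→Route 5 = $556k.

Maximum total: $575k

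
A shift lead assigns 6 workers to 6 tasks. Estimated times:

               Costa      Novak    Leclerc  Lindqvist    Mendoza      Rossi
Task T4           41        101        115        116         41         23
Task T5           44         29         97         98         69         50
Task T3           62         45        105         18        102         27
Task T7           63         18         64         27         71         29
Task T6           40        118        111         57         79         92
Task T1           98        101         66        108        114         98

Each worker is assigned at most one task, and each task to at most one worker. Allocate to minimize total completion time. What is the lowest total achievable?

Minimum total: 223 min

This is the linear assignment problem.
Optimal: Costa→Task T6 (40 min), Novak→Task T5 (29 min), Leclerc→Task T1 (66 min), Lindqvist→Task T3 (18 min), Mendoza→Task T4 (41 min), Rossi→Task T7 (29 min) — total 40+29+66+18+41+29 = 223 min.
Column-greedy (each task in turn goes to its cheapest remaining worker) gives 278 min, worse by 55.
Swapping Costa↔Rossi (Costa→Task T7 63 min, Rossi→Task T6 92 min) adds 86.
No other one-to-one assignment undercuts 223 min.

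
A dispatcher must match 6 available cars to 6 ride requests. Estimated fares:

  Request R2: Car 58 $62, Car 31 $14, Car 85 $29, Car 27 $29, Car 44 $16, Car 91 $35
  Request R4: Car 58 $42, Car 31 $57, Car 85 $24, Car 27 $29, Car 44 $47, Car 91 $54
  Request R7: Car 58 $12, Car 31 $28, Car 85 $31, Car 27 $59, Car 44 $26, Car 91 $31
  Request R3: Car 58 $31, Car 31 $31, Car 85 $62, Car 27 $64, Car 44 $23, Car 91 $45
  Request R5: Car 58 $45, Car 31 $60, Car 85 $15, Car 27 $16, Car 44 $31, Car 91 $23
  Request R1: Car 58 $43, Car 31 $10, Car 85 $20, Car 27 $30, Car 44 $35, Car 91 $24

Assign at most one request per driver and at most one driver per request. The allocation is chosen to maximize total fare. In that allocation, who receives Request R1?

Car 44 receives Request R1.

This is a one-to-one assignment (maximum-weight bipartite matching).
Optimal: Car 58→Request R2 ($62), Car 31→Request R5 ($60), Car 85→Request R3 ($62), Car 27→Request R7 ($59), Car 44→Request R1 ($35), Car 91→Request R4 ($54) — total 62+60+62+59+35+54 = $332.
Row-greedy (each driver in turn takes its best remaining request) gives $314, worse by 18.
Every other assignment is strictly worse.
Car 44's own top request is Request R4 ($47), but forcing Car 44→Request R4 and reassigning the rest optimally gives only $314 — worse by 18.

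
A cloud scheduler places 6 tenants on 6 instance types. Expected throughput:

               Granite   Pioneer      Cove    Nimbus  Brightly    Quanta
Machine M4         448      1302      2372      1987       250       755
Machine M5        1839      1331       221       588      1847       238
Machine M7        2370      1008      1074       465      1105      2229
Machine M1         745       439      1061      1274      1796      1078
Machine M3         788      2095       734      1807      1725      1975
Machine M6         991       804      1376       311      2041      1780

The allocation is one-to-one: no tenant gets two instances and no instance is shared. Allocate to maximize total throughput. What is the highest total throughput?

This is a one-to-one assignment (maximum-weight bipartite matching).
Optimal: Granite→Machine M5 (1839 ops/s), Pioneer→Machine M3 (2095 ops/s), Cove→Machine M4 (2372 ops/s), Nimbus→Machine M1 (1274 ops/s), Brightly→Machine M6 (2041 ops/s), Quanta→Machine M7 (2229 ops/s) — total 1839+2095+2372+1274+2041+2229 = 11850 ops/s.
Max-entry greedy (repeatedly take the single best remaining cell) gives 10390 ops/s, worse by 1460.
Next-best assignment: Granite→Machine M7, Pioneer→Machine M3, Cove→Machine M4, Nimbus→Machine M1, Brightly→Machine M5, Quanta→Machine M6 = 11738 ops/s.
Every other assignment is strictly worse.

Max total: 11850 ops/s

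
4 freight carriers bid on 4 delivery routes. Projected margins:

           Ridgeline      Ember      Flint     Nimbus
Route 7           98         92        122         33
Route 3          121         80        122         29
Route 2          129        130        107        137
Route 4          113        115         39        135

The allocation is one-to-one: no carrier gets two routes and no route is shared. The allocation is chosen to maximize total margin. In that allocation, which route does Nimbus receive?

Optimal: Ridgeline→Route 3 ($121k), Ember→Route 2 ($130k), Flint→Route 7 ($122k), Nimbus→Route 4 ($135k) — total 121+130+122+135 = $508k.
Nimbus's own top route is Route 2 ($137k), but forcing Nimbus→Route 2 and reassigning the rest optimally gives only $495k — worse by 13.

Nimbus receives Route 4.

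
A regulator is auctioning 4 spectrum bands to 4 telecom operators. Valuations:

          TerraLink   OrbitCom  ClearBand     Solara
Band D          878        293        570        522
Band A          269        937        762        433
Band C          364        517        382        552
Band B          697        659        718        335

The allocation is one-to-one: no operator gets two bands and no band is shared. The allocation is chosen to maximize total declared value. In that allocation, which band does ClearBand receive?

ClearBand receives Band B.

Optimal: TerraLink→Band D ($878M), OrbitCom→Band A ($937M), ClearBand→Band B ($718M), Solara→Band C ($552M) — total 878+937+718+552 = $3085M.
Next-best assignment: TerraLink→Band D, OrbitCom→Band B, ClearBand→Band A, Solara→Band C = $2851M.
ClearBand's own top band is Band A ($762M), but forcing ClearBand→Band A and reassigning the rest optimally gives only $2851M — worse by 234.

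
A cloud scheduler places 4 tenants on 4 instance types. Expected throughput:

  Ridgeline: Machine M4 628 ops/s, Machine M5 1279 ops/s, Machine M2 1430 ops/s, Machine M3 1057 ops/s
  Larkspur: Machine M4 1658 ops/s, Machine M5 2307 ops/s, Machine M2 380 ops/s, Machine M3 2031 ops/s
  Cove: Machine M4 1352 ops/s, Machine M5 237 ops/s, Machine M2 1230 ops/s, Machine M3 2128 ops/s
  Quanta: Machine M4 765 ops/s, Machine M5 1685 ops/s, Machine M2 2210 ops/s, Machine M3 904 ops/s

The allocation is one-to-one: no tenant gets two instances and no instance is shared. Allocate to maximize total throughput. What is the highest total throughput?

Optimal: Ridgeline→Machine M5 (1279 ops/s), Larkspur→Machine M4 (1658 ops/s), Cove→Machine M3 (2128 ops/s), Quanta→Machine M2 (2210 ops/s) — total 1279+1658+2128+2210 = 7275 ops/s.
Column-greedy (each instance in turn goes to its best remaining tenant) gives 6901 ops/s, worse by 374.
Next-best assignment: Ridgeline→Machine M4, Larkspur→Machine M5, Cove→Machine M3, Quanta→Machine M2 = 7273 ops/s.

Maximum total: 7275 ops/s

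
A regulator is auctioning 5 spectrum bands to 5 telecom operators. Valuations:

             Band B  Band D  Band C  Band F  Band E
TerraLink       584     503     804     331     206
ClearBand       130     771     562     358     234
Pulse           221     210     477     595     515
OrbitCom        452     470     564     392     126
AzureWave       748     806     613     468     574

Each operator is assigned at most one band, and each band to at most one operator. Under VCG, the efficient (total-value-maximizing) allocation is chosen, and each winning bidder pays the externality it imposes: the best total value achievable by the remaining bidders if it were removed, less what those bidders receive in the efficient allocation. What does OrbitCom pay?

OrbitCom pays $80M.

Efficient allocation: TerraLink→Band C ($804M), ClearBand→Band D ($771M), Pulse→Band E ($515M), OrbitCom→Band F ($392M), AzureWave→Band B ($748M); total welfare W = $3230M.
OrbitCom receives Band F at value $392M, so the others get W − 392 = $2838M.
Without OrbitCom: best allocation of the remaining 4 bidders over all 5 bands is TerraLink→Band C ($804M), ClearBand→Band D ($771M), Pulse→Band F ($595M), AzureWave→Band B ($748M), total $2918M.
VCG payment = (others' best without OrbitCom) − (others' welfare with OrbitCom) = 2918 − 2838 = $80M.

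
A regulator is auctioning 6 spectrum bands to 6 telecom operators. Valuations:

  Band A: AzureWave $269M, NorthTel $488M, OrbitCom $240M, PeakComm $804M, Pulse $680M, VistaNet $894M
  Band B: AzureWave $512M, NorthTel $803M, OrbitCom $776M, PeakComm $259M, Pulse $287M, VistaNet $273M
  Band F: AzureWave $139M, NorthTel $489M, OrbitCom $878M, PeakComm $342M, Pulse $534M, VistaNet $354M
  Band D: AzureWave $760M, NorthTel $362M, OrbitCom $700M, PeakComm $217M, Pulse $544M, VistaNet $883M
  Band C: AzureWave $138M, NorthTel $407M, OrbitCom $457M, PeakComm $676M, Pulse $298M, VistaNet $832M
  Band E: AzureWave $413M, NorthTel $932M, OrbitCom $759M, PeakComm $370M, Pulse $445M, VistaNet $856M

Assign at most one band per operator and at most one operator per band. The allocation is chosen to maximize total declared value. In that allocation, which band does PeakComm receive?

Optimal: AzureWave→Band D ($760M), NorthTel→Band B ($803M), OrbitCom→Band F ($878M), PeakComm→Band C ($676M), Pulse→Band A ($680M), VistaNet→Band E ($856M) — total 760+803+878+676+680+856 = $4653M.
Column-greedy (each band in turn goes to its best remaining operator) gives $4456M, worse by 197.
Next-best assignment: AzureWave→Band D, NorthTel→Band E, OrbitCom→Band B, PeakComm→Band A, Pulse→Band F, VistaNet→Band C = $4638M.
PeakComm's own top band is Band A ($804M), but forcing PeakComm→Band A and reassigning the rest optimally gives only $4638M — worse by 15.

PeakComm receives Band C.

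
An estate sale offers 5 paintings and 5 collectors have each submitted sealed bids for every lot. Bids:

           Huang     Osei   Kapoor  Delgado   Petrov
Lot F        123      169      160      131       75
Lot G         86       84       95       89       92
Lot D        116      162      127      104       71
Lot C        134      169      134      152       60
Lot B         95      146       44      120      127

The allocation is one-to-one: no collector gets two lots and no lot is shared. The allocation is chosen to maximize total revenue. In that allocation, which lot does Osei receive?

Osei receives Lot D.

This is the linear assignment problem.
Optimal: Huang→Lot G ($86), Osei→Lot D ($162), Kapoor→Lot F ($160), Delgado→Lot C ($152), Petrov→Lot B ($127) — total 86+162+160+152+127 = $687.
Row-greedy (each collector in turn takes its best remaining lot) gives $642, worse by 45.
Next-best assignment: Huang→Lot C, Osei→Lot D, Kapoor→Lot F, Delgado→Lot G, Petrov→Lot B = $672.
Osei's own top lot is Lot F ($169), but forcing Osei→Lot F and reassigning the rest optimally gives only $661 — worse by 26.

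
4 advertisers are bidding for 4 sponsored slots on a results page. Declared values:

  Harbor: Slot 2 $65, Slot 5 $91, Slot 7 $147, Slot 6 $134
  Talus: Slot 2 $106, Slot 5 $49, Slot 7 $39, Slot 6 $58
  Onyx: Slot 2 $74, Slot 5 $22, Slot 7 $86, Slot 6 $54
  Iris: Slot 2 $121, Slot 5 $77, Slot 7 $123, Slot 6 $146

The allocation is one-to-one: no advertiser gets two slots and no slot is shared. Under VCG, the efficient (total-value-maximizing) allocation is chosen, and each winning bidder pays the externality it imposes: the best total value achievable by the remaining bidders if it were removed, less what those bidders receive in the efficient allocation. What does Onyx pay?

Onyx pays $56.

Efficient allocation: Harbor→Slot 5 ($91), Talus→Slot 2 ($106), Onyx→Slot 7 ($86), Iris→Slot 6 ($146); total welfare W = $429.
Onyx receives Slot 7 at value $86, so the others get W − 86 = $343.
Without Onyx: best allocation of the remaining 3 bidders over all 4 slots is Harbor→Slot 7 ($147), Talus→Slot 2 ($106), Iris→Slot 6 ($146), total $399.
VCG payment = (others' best without Onyx) − (others' welfare with Onyx) = 399 − 343 = $56.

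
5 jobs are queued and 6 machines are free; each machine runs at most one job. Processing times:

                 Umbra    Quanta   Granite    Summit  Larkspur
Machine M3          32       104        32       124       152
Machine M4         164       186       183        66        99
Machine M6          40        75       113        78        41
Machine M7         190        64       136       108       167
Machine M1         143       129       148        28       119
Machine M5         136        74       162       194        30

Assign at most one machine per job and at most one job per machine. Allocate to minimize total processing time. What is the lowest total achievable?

This is a one-to-one assignment (minimum-cost bipartite matching).
Optimal: Umbra→Machine M6 (40 min), Quanta→Machine M7 (64 min), Granite→Machine M3 (32 min), Summit→Machine M1 (28 min), Larkspur→Machine M5 (30 min) — total 40+64+32+28+30 = 194 min.
Column-greedy (each machine in turn goes to its cheapest remaining job) gives 351 min, worse by 157.
Swapping Umbra↔Quanta (Umbra→Machine M7 190 min, Quanta→Machine M6 75 min) adds 161.
Every other assignment is strictly worse.

Minimum total: 194 min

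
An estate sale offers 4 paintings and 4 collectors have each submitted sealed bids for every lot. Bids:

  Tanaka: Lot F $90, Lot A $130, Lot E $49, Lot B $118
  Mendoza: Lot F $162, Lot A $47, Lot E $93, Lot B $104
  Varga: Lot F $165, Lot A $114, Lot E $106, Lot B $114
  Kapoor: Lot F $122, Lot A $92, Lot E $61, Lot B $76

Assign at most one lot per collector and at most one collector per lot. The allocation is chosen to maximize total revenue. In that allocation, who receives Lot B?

Optimal: Tanaka→Lot B ($118), Mendoza→Lot F ($162), Varga→Lot E ($106), Kapoor→Lot A ($92) — total 118+162+106+92 = $478.
Max-entry greedy (repeatedly take the single best remaining cell) gives $460, worse by 18.
Swapping Varga↔Kapoor (Varga→Lot A $114, Kapoor→Lot E $61) loses 23.
Tanaka's own top lot is Lot A ($130), but forcing Tanaka→Lot A and reassigning the rest optimally gives only $474 — worse by 4.

Tanaka receives Lot B.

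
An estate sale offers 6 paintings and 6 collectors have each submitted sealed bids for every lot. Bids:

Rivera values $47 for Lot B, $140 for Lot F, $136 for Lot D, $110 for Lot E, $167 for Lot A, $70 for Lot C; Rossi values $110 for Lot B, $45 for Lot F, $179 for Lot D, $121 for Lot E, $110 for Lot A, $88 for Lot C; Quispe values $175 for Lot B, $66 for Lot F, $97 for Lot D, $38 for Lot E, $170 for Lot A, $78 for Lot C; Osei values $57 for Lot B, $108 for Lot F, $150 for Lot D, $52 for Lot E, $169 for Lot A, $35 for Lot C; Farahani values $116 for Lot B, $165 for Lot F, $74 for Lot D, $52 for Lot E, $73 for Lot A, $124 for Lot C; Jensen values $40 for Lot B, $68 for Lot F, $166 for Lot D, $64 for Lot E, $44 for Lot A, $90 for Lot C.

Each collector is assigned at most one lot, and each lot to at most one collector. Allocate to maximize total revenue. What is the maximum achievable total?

Maximum total: $895

This is the linear assignment problem.
Optimal: Rivera→Lot F ($140), Rossi→Lot E ($121), Quispe→Lot B ($175), Osei→Lot A ($169), Farahani→Lot C ($124), Jensen→Lot D ($166) — total 140+121+175+169+124+166 = $895.
Max-entry greedy (repeatedly take the single best remaining cell) gives $888, worse by 7.
Swapping Jensen↔Rivera (Jensen→Lot F $68, Rivera→Lot D $136) loses 102.
Every other assignment is strictly worse.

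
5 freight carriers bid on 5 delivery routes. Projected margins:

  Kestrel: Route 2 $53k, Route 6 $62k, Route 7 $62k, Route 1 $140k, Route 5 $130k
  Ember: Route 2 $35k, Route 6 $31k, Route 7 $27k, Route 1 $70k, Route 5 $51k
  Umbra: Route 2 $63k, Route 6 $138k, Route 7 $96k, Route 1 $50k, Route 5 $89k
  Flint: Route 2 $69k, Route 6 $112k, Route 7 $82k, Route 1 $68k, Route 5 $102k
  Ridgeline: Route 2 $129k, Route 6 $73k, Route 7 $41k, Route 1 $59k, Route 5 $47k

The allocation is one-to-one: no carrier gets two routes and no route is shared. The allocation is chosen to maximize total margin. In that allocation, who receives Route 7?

Flint receives Route 7.

Optimal: Kestrel→Route 5 ($130k), Ember→Route 1 ($70k), Umbra→Route 6 ($138k), Flint→Route 7 ($82k), Ridgeline→Route 2 ($129k) — total 130+70+138+82+129 = $549k.
Column-greedy (each route in turn goes to its best remaining carrier) gives $540k, worse by 9.
Next-best assignment: Kestrel→Route 1, Ember→Route 5, Umbra→Route 6, Flint→Route 7, Ridgeline→Route 2 = $540k.
Swapping Umbra↔Flint (Umbra→Route 7 $96k, Flint→Route 6 $112k) loses 12.
Flint's own top route is Route 6 ($112k), but forcing Flint→Route 6 and reassigning the rest optimally gives only $537k — worse by 12.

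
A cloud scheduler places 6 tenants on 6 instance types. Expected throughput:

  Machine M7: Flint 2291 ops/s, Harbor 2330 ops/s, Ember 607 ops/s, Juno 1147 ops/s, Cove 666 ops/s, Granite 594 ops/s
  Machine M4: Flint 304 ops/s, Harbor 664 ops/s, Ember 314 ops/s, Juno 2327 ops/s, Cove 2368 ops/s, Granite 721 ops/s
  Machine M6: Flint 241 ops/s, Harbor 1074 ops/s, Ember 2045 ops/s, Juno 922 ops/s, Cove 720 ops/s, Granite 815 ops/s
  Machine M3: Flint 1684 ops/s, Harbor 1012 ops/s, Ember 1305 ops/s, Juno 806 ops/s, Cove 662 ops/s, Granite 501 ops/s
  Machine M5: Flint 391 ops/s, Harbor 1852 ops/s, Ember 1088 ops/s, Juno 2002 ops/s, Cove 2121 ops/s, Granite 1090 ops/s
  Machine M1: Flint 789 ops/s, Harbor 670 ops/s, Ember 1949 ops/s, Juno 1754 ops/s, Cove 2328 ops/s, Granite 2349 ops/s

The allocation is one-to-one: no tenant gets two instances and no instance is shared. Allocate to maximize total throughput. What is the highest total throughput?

Maximum total: 12856 ops/s

Optimal: Flint→Machine M3 (1684 ops/s), Harbor→Machine M7 (2330 ops/s), Ember→Machine M6 (2045 ops/s), Juno→Machine M4 (2327 ops/s), Cove→Machine M5 (2121 ops/s), Granite→Machine M1 (2349 ops/s) — total 1684+2330+2045+2327+2121+2349 = 12856 ops/s.
Column-greedy (each instance in turn goes to its best remaining tenant) gives 12778 ops/s, worse by 78.
Swapping Flint↔Ember (Flint→Machine M6 241 ops/s, Ember→Machine M3 1305 ops/s) loses 2183.
No other one-to-one assignment exceeds 12856 ops/s.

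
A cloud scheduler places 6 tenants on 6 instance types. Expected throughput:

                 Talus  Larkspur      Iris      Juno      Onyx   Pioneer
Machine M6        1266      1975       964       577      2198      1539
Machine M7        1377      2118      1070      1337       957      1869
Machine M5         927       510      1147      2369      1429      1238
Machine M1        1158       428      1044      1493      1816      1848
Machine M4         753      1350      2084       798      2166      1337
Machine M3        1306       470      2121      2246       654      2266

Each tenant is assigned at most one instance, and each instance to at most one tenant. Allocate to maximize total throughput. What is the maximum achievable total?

Optimal: Talus→Machine M1 (1158 ops/s), Larkspur→Machine M7 (2118 ops/s), Iris→Machine M4 (2084 ops/s), Juno→Machine M5 (2369 ops/s), Onyx→Machine M6 (2198 ops/s), Pioneer→Machine M3 (2266 ops/s) — total 1158+2118+2084+2369+2198+2266 = 12193 ops/s.
Column-greedy (each instance in turn goes to its best remaining tenant) gives 11923 ops/s, worse by 270.
Next-best assignment: Talus→Machine M3, Larkspur→Machine M7, Iris→Machine M4, Juno→Machine M5, Onyx→Machine M6, Pioneer→Machine M1 = 11923 ops/s.
Swapping Talus↔Iris (Talus→Machine M4 753 ops/s, Iris→Machine M1 1044 ops/s) loses 1445.

Maximum total: 12193 ops/s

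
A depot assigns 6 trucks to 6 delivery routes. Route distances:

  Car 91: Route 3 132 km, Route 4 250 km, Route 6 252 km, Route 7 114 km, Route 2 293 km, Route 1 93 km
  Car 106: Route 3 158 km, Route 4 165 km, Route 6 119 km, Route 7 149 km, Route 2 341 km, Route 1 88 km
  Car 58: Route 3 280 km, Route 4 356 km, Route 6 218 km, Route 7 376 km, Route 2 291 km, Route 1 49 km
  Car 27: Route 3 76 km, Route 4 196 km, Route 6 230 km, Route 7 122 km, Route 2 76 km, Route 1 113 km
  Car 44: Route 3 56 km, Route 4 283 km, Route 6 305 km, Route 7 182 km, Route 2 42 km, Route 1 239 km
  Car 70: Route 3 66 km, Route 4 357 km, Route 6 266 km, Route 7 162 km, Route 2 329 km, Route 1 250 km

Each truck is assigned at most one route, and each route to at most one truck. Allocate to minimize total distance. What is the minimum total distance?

Minimum total: 586 km

This is a one-to-one assignment (minimum-cost bipartite matching).
Optimal: Car 91→Route 7 (114 km), Car 106→Route 6 (119 km), Car 58→Route 1 (49 km), Car 27→Route 4 (196 km), Car 44→Route 2 (42 km), Car 70→Route 3 (66 km) — total 114+119+49+196+42+66 = 586 km.
Row-greedy (each truck in turn takes its cheapest remaining route) gives 1107 km, worse by 521.
Swapping Car 58↔Car 44 (Car 58→Route 2 291 km, Car 44→Route 1 239 km) adds 439.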